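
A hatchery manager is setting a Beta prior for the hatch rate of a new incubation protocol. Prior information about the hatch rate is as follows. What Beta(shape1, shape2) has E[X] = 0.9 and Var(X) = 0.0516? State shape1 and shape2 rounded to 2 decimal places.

Write ν = shape1+shape2; then shape1 = μν and Var = μ(1−μ)/(ν+1).
ν = μ(1−μ)/Var − 1 = 0.09/0.0516 − 1 = 0.7442.
shape1 = 0.9·0.7442 = 0.67, shape2 = 0.1·0.7442 = 0.07.

shape1 = 0.67, shape2 = 0.07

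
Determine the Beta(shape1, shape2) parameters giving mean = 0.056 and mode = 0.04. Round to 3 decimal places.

Let s = shape1+shape2. Mean gives shape1 = μs = 0.056s; mode gives (shape1−1)/(s−2) = 0.04.
Substituting: 0.056s − 1 = 0.04(s−2) = 0.04s − 0.08, so 0.016s = 0.92 and s = 57.5000.
Then shape1 = 0.056×57.5000 = 3.220 and shape2 = s−shape1 = 54.280.

shape1 = 3.220, shape2 = 54.280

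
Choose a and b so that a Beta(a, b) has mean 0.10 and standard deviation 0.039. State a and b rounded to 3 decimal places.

a = 5.817, b = 52.354

Variance = 0.039² = 0.001521. The moment-matching identity a+b = μ(1−μ)/Var − 1 gives
a+b = 0.0900/0.001521 − 1 = 58.1716, so a = μ·58.1716 = 5.817 and b = (1−μ)·58.1716 = 52.354.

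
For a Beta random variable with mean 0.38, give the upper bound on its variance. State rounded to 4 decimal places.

0.2356

For fixed mean μ the Beta variance is μ(1−μ)/(α+β+1), increasing as α+β decreases.
Its least upper bound (not attained) is μ(1−μ) = 0.38·0.62 = 0.2356.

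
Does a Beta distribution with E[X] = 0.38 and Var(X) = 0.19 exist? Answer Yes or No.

A Beta with mean μ has variance μ(1−μ)/(α+β+1) < μ(1−μ).
Here μ(1−μ) = 0.38×0.62 = 0.2356, and 0.19 < 0.2356.

Yes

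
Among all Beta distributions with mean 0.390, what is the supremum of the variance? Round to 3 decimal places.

Var = μ(1−μ)/(α+β+1), which approaches μ(1−μ) as α+β → 0.
So the supremum is μ(1−μ) = 0.390×0.610 = 0.238.

0.238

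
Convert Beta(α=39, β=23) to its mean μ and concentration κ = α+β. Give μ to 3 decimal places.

μ = 0.629, κ = 62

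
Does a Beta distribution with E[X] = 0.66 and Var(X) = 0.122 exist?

A Beta with mean μ has variance μ(1−μ)/(α+β+1) < μ(1−μ).
Here μ(1−μ) = 0.66×0.34 = 0.2244, and 0.122 < 0.2244.

Yes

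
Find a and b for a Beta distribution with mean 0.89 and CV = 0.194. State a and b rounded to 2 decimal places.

Var = (CV·μ)² = (0.194×0.89)² = 0.029811.
a+b = μ(1−μ)/Var − 1 = 0.0979/0.029811 − 1 = 2.2840.
Thus a = 0.89·2.2840 = 2.03 and b = 0.11·2.2840 = 0.25.

a = 2.03, b = 0.25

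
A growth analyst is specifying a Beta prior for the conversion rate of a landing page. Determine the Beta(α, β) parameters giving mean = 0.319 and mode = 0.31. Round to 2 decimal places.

α = 13.47, β = 28.75

With s = α+β: μ = α/s and mode = (α−1)/(s−2). Eliminating α = μs,
μs − 1 = m(s−2) ⇒ s(μ−m) = 1−2m ⇒ s = 0.38/0.009 = 42.2222.
So α = μs = 13.47, β = (1−μ)s = 28.75.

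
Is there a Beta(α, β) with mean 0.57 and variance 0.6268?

The Beta variance bound is σ² < μ(1−μ).
Here μ(1−μ) = 0.57×0.43 = 0.2451, and 0.6268 ≥ 0.2451.

No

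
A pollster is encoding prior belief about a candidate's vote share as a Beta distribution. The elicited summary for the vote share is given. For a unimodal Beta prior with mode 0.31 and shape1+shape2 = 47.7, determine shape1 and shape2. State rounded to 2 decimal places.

For shape1,shape2>1 the mode is (shape1−1)/(shape1+shape2−2), so shape1 = mode·(κ−2)+1 = 0.31×45.7+1 = 15.17.
And shape2 = (1−mode)·(κ−2)+1 = 0.69×45.7+1 = 32.53.

shape1 = 15.17, shape2 = 32.53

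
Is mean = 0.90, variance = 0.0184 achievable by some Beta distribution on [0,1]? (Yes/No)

Yes

The Beta variance bound is σ² < μ(1−μ).
Here μ(1−μ) = 0.90×0.10 = 0.0900, and 0.0184 < 0.0900.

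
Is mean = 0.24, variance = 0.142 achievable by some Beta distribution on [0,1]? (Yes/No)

A Beta with mean μ has variance μ(1−μ)/(α+β+1) < μ(1−μ).
Here μ(1−μ) = 0.24×0.76 = 0.1824, and 0.142 < 0.1824.

Yes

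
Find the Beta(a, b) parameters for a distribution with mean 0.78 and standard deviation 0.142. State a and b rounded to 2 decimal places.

a = 5.86, b = 1.65

First σ² = 0.020164. Setting a = μn, b = (1−μ)n with n = a+b,
μ(1−μ)/(n+1) = 0.020164 ⇒ n+1 = 0.1716/0.020164 = 8.5102 ⇒ n = 7.5102.
Hence a = 0.78×7.5102 = 5.86, b = 0.22×7.5102 = 1.65.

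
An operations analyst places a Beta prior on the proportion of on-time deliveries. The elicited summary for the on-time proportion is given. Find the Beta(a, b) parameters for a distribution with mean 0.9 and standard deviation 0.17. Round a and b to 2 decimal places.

a = 1.90, b = 0.21

First σ² = 0.0289. Setting a = μn, b = (1−μ)n with n = a+b,
μ(1−μ)/(n+1) = 0.0289 ⇒ n+1 = 0.09/0.0289 = 3.1142 ⇒ n = 2.1142.
Hence a = 0.9×2.1142 = 1.90, b = 0.1×2.1142 = 0.21.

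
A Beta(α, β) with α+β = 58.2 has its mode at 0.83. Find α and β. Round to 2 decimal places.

For α,β>1 the mode is (α−1)/(α+β−2), so α = mode·(κ−2)+1 = 0.83×56.2+1 = 47.65.
And β = (1−mode)·(κ−2)+1 = 0.17×56.2+1 = 10.55.

α = 47.65, β = 10.55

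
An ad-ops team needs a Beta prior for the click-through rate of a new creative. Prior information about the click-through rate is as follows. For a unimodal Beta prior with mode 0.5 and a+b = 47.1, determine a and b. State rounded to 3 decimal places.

Since the density peak of Beta(a,b) is at (a−1)/(a+b−2),
a = 1 + 0.5(47.1−2) = 23.550 and b = 47.1 − 23.550 = 23.550.

a = 23.550, b = 23.550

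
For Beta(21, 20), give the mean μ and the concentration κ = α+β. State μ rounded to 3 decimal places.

μ = 0.512, κ = 41

κ = α+β = 21+20 = 41; μ = α/κ = 21/41 = 0.512.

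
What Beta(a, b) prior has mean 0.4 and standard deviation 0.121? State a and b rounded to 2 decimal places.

a = 6.16, b = 9.24

Variance = 0.121² = 0.014641. The moment-matching identity a+b = μ(1−μ)/Var − 1 gives
a+b = 0.24/0.014641 − 1 = 15.3923, so a = μ·15.3923 = 6.16 and b = (1−μ)·15.3923 = 9.24.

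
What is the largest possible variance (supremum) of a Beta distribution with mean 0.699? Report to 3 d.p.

0.210

For fixed mean μ the Beta variance is μ(1−μ)/(α+β+1), increasing as α+β decreases.
Its least upper bound (not attained) is μ(1−μ) = 0.699·0.301 = 0.210.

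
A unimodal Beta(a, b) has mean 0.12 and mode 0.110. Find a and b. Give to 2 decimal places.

a = 9.36, b = 68.64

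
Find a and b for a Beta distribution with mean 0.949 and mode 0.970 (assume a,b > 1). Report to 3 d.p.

a = 42.479, b = 2.283

With s = a+b: μ = a/s and mode = (a−1)/(s−2). Eliminating a = μs,
μs − 1 = m(s−2) ⇒ s(μ−m) = 1−2m ⇒ s = -0.940/-0.021 = 44.7619.
So a = μs = 42.479, b = (1−μ)s = 2.283.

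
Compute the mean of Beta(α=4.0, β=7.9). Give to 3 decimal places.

0.336

The Beta mean is α/(α+β) = 4.0/(4.0+7.9) = 0.336.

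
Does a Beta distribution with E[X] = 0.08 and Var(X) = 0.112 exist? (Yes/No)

For any Beta, Var(X) < E[X]·(1−E[X]).
Here μ(1−μ) = 0.08×0.92 = 0.0736, and 0.112 ≥ 0.0736.

No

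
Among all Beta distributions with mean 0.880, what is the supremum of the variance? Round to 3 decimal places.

0.106

Var = μ(1−μ)/(α+β+1), which approaches μ(1−μ) as α+β → 0.
So the supremum is μ(1−μ) = 0.880×0.120 = 0.106.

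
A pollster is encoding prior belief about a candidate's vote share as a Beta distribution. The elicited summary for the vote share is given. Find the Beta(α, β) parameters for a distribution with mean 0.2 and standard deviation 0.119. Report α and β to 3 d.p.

α = 2.060, β = 8.239

First σ² = 0.014161. Setting α = μn, β = (1−μ)n with n = α+β,
μ(1−μ)/(n+1) = 0.014161 ⇒ n+1 = 0.16/0.014161 = 11.2986 ⇒ n = 10.2986.
Hence α = 0.2×10.2986 = 2.060, β = 0.8×10.2986 = 8.239.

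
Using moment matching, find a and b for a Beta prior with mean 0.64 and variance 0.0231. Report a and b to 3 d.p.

a = 5.743, b = 3.231

Write ν = a+b; then a = μν and Var = μ(1−μ)/(ν+1).
ν = μ(1−μ)/Var − 1 = 0.2304/0.0231 − 1 = 8.9740.
a = 0.64·8.9740 = 5.743, b = 0.36·8.9740 = 3.231.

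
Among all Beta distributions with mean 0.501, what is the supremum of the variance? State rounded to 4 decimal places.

0.2500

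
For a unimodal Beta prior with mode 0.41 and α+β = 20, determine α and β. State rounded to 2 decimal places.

α = 8.38, β = 11.62

Mode = (α−1)/(κ−2) with κ = α+β, so α−1 = 0.41·18 = 7.38.
α = 8.38; β = κ − α = 11.62.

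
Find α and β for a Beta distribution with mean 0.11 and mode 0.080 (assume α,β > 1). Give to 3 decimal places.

Let s = α+β. Mean gives α = μs = 0.11s; mode gives (α−1)/(s−2) = 0.080.
Substituting: 0.11s − 1 = 0.080(s−2) = 0.080s − 0.160, so 0.030s = 0.840 and s = 28.0000.
Then α = 0.11×28.0000 = 3.080 and β = s−α = 24.920.

α = 3.080, β = 24.920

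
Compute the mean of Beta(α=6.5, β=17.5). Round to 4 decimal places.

0.2708

E[X] = α/(α+β) = 6.5/24.0 = 0.2708.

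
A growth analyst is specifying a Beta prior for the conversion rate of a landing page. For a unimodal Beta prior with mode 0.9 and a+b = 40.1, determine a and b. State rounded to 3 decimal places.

For a,b>1 the mode is (a−1)/(a+b−2), so a = mode·(κ−2)+1 = 0.9×38.1+1 = 35.290.
And b = (1−mode)·(κ−2)+1 = 0.1×38.1+1 = 4.810.

a = 35.290, b = 4.810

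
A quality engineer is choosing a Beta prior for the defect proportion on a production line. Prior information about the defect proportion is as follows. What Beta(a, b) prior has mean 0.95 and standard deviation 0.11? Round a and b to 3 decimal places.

σ² = 0.11² = 0.0121.
With s = a+b, Var = μ(1−μ)/(s+1), so s+1 = (0.95×0.05)/0.0121 = 3.9256 and s = 2.9256.
a = μs = 2.779, b = (1−μ)s = 0.146.

a = 2.779, b = 0.146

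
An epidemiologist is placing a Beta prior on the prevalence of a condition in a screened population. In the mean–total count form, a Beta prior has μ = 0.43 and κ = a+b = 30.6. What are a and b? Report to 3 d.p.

Split κ in proportion μ : (1−μ): a = 0.43·30.6 = 13.158, b = 30.6 − 13.158 = 17.442.

a = 13.158, b = 17.442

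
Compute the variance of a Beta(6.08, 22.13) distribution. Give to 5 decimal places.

0.00579

Var = αβ/[(α+β)²(α+β+1)] = (6.08×22.13)/(28.21²×29.21) = 134.5504/23245.437761 = 0.00579.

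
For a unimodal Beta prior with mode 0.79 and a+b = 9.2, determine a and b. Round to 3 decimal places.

For a,b>1 the mode is (a−1)/(a+b−2), so a = mode·(κ−2)+1 = 0.79×7.2+1 = 6.688.
And b = (1−mode)·(κ−2)+1 = 0.21×7.2+1 = 2.512.

a = 6.688, b = 2.512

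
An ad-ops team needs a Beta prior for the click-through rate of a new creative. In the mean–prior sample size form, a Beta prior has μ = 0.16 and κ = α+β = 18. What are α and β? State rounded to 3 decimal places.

α = 2.880, β = 15.120

α = μκ = 0.16×18 = 2.880 and β = (1−μ)κ = 0.84×18 = 15.120.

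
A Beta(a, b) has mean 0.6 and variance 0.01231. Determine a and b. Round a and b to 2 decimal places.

Write ν = a+b; then a = μν and Var = μ(1−μ)/(ν+1).
ν = μ(1−μ)/Var − 1 = 0.24/0.01231 − 1 = 18.4963.
a = 0.6·18.4963 = 11.10, b = 0.4·18.4963 = 7.40.

a = 11.10, b = 7.40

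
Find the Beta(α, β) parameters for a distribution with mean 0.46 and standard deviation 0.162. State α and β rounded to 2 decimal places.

α = 3.89, β = 4.57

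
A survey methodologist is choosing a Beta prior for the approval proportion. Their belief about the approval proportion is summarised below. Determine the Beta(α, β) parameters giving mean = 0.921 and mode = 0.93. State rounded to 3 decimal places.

α = 88.007, β = 7.549

With s = α+β: μ = α/s and mode = (α−1)/(s−2). Eliminating α = μs,
μs − 1 = m(s−2) ⇒ s(μ−m) = 1−2m ⇒ s = -0.86/-0.009 = 95.5556.
So α = μs = 88.007, β = (1−μ)s = 7.549.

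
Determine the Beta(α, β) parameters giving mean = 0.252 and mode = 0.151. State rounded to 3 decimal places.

α = 1.742, β = 5.169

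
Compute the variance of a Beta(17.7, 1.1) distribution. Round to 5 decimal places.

0.00278

α+β = 18.8 and αβ = 19.47, so Var = αβ/[(α+β)²(α+β+1)] = 19.47/6998.112 = 0.00278.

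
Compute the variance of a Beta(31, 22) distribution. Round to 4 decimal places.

0.0045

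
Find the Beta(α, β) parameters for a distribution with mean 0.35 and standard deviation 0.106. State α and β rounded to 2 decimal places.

α = 6.74, β = 12.51

First σ² = 0.011236. Setting α = μn, β = (1−μ)n with n = α+β,
μ(1−μ)/(n+1) = 0.011236 ⇒ n+1 = 0.2275/0.011236 = 20.2474 ⇒ n = 19.2474.
Hence α = 0.35×19.2474 = 6.74, β = 0.65×19.2474 = 12.51.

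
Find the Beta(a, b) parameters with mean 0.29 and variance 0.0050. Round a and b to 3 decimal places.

a = 11.652, b = 28.528

Write ν = a+b; then a = μν and Var = μ(1−μ)/(ν+1).
ν = μ(1−μ)/Var − 1 = 0.2059/0.0050 − 1 = 40.1800.
a = 0.29·40.1800 = 11.652, b = 0.71·40.1800 = 28.528.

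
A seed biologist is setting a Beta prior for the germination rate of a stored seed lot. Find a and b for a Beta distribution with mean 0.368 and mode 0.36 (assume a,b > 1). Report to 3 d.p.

a = 12.880, b = 22.120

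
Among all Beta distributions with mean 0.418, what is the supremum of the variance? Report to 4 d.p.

Var = μ(1−μ)/(α+β+1), which approaches μ(1−μ) as α+β → 0.
So the supremum is μ(1−μ) = 0.418×0.582 = 0.2433.

0.2433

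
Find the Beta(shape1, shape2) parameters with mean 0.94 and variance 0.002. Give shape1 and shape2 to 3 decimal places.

By moment matching, shape1+shape2 = μ(1−μ)/σ² − 1 = (0.94·0.06)/0.002 − 1 = 28.2000 − 1 = 27.2000.
Since shape1/(shape1+shape2) = μ, shape1 = 0.94·27.2000 = 25.568 and shape2 = 0.06·27.2000 = 1.632.

shape1 = 25.568, shape2 = 1.632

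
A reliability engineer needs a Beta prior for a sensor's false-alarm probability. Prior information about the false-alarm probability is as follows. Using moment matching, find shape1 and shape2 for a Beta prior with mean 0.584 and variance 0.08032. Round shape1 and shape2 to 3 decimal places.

By moment matching, shape1+shape2 = μ(1−μ)/σ² − 1 = (0.584·0.416)/0.08032 − 1 = 3.0247 − 1 = 2.0247.
Since shape1/(shape1+shape2) = μ, shape1 = 0.584·2.0247 = 1.182 and shape2 = 0.416·2.0247 = 0.842.

shape1 = 1.182, shape2 = 0.842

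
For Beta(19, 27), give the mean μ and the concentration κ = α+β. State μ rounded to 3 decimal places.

μ = 0.413, κ = 46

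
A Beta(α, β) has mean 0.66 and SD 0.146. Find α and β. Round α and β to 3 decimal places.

α = 6.288, β = 3.239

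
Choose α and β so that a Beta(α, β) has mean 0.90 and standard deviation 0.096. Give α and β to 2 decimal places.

Variance = 0.096² = 0.009216. The moment-matching identity α+β = μ(1−μ)/Var − 1 gives
α+β = 0.0900/0.009216 − 1 = 8.7656, so α = μ·8.7656 = 7.89 and β = (1−μ)·8.7656 = 0.88.

α = 7.89, β = 0.88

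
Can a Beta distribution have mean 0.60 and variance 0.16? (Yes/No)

A Beta with mean μ has variance μ(1−μ)/(α+β+1) < μ(1−μ).
Here μ(1−μ) = 0.60×0.40 = 0.2400, and 0.16 < 0.2400.

Yes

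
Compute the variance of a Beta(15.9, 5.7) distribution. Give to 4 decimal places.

α+β = 21.6 and αβ = 90.63, so Var = αβ/[(α+β)²(α+β+1)] = 90.63/10544.256 = 0.0086.

0.0086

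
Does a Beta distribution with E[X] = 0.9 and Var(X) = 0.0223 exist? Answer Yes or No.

Yes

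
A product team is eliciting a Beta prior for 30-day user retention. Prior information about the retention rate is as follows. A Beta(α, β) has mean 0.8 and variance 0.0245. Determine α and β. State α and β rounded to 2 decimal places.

α = 4.42, β = 1.11

Write ν = α+β; then α = μν and Var = μ(1−μ)/(ν+1).
ν = μ(1−μ)/Var − 1 = 0.16/0.0245 − 1 = 5.5306.
α = 0.8·5.5306 = 4.42, β = 0.2·5.5306 = 1.11.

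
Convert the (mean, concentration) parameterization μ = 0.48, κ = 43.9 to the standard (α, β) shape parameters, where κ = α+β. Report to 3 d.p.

α = μκ = 0.48×43.9 = 21.072 and β = (1−μ)κ = 0.52×43.9 = 22.828.

α = 21.072, β = 22.828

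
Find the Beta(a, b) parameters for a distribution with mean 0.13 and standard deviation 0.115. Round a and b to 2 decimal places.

a = 0.98, b = 6.57

First σ² = 0.013225. Setting a = μn, b = (1−μ)n with n = a+b,
μ(1−μ)/(n+1) = 0.013225 ⇒ n+1 = 0.1131/0.013225 = 8.5520 ⇒ n = 7.5520.
Hence a = 0.13×7.5520 = 0.98, b = 0.87×7.5520 = 6.57.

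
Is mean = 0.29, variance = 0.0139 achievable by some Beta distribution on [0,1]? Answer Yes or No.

The Beta variance bound is σ² < μ(1−μ).
Here μ(1−μ) = 0.29×0.71 = 0.2059, and 0.0139 < 0.2059.

Yes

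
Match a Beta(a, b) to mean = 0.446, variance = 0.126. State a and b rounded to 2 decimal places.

a = 0.43, b = 0.53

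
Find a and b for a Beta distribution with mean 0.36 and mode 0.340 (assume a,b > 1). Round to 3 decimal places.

a = 5.760, b = 10.240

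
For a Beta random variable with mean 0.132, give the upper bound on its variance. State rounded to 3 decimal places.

0.115

For fixed mean μ the Beta variance is μ(1−μ)/(α+β+1), increasing as α+β decreases.
Its least upper bound (not attained) is μ(1−μ) = 0.132·0.868 = 0.115.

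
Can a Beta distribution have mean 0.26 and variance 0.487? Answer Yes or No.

A Beta with mean μ has variance μ(1−μ)/(α+β+1) < μ(1−μ).
Here μ(1−μ) = 0.26×0.74 = 0.1924, and 0.487 ≥ 0.1924.

No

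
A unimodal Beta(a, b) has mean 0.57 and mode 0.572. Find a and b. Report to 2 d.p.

Let s = a+b. Mean gives a = μs = 0.57s; mode gives (a−1)/(s−2) = 0.572.
Substituting: 0.57s − 1 = 0.572(s−2) = 0.572s − 1.144, so -0.002s = -0.144 and s = 72.0000.
Then a = 0.57×72.0000 = 41.04 and b = s−a = 30.96.

a = 41.04, b = 30.96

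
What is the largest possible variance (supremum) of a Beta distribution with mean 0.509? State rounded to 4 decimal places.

Var = μ(1−μ)/(α+β+1), which approaches μ(1−μ) as α+β → 0.
So the supremum is μ(1−μ) = 0.509×0.491 = 0.2499.

0.2499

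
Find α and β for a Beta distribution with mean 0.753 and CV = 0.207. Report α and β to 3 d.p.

σ = CV·μ = 0.207×0.753 = 0.15587, so σ² = 0.024296.
s+1 = μ(1−μ)/σ² = 0.185991/0.024296 = 7.6553, so s = α+β = 6.6553.
α = μs = 5.011, β = (1−μ)s = 1.644.

α = 5.011, β = 1.644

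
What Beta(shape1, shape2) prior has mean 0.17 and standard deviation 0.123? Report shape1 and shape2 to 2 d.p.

shape1 = 1.42, shape2 = 6.91

Variance = 0.123² = 0.015129. The moment-matching identity shape1+shape2 = μ(1−μ)/Var − 1 gives
shape1+shape2 = 0.1411/0.015129 − 1 = 8.3265, so shape1 = μ·8.3265 = 1.42 and shape2 = (1−μ)·8.3265 = 6.91.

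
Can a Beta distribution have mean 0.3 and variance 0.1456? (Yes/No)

Yes

A Beta with mean μ has variance μ(1−μ)/(α+β+1) < μ(1−μ).
Here μ(1−μ) = 0.3×0.7 = 0.21, and 0.1456 < 0.21.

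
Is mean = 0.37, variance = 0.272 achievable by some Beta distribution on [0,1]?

A Beta with mean μ has variance μ(1−μ)/(α+β+1) < μ(1−μ).
Here μ(1−μ) = 0.37×0.63 = 0.2331, and 0.272 ≥ 0.2331.

No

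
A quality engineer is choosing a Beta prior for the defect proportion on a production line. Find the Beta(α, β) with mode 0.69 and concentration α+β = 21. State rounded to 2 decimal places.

α = 14.11, β = 6.89

For α,β>1 the mode is (α−1)/(α+β−2), so α = mode·(κ−2)+1 = 0.69×19+1 = 14.11.
And β = (1−mode)·(κ−2)+1 = 0.31×19+1 = 6.89.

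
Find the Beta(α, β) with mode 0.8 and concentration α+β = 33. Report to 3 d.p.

Since the density peak of Beta(α,β) is at (α−1)/(α+β−2),
α = 1 + 0.8(33−2) = 25.800 and β = 33 − 25.800 = 7.200.

α = 25.800, β = 7.200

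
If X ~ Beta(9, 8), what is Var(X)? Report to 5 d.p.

μ = 9/17 = 0.529412; Var = μ(1−μ)/(α+β+1) = 0.2491349/18 = 0.01384.

0.01384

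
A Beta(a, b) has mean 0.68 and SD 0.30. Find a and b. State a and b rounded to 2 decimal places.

a = 0.96, b = 0.45

Variance = 0.30² = 0.0900. The moment-matching identity a+b = μ(1−μ)/Var − 1 gives
a+b = 0.2176/0.0900 − 1 = 1.4178, so a = μ·1.4178 = 0.96 and b = (1−μ)·1.4178 = 0.45.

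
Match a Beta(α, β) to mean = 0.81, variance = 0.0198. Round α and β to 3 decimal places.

By moment matching, α+β = μ(1−μ)/σ² − 1 = (0.81·0.19)/0.0198 − 1 = 7.7727 − 1 = 6.7727.
Since α/(α+β) = μ, α = 0.81·6.7727 = 5.486 and β = 0.19·6.7727 = 1.287.

α = 5.486, β = 1.287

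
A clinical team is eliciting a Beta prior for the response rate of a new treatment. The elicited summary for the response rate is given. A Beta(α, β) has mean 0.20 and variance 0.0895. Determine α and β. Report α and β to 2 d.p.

By moment matching, α+β = μ(1−μ)/σ² − 1 = (0.20·0.80)/0.0895 − 1 = 1.7877 − 1 = 0.7877.
Since α/(α+β) = μ, α = 0.20·0.7877 = 0.16 and β = 0.80·0.7877 = 0.63.

α = 0.16, β = 0.63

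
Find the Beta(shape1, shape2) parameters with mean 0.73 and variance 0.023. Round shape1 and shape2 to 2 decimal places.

shape1 = 5.53, shape2 = 2.04

Write ν = shape1+shape2; then shape1 = μν and Var = μ(1−μ)/(ν+1).
ν = μ(1−μ)/Var − 1 = 0.1971/0.023 − 1 = 7.5696.
shape1 = 0.73·7.5696 = 5.53, shape2 = 0.27·7.5696 = 2.04.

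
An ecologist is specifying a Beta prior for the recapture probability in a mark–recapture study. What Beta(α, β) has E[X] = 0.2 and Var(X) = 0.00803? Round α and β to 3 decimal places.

α = 3.785, β = 15.140

By moment matching, α+β = μ(1−μ)/σ² − 1 = (0.2·0.8)/0.00803 − 1 = 19.9253 − 1 = 18.9253.
Since α/(α+β) = μ, α = 0.2·18.9253 = 3.785 and β = 0.8·18.9253 = 15.140.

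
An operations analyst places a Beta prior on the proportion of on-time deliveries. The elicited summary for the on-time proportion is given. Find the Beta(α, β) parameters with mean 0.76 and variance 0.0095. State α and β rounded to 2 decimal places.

Write ν = α+β; then α = μν and Var = μ(1−μ)/(ν+1).
ν = μ(1−μ)/Var − 1 = 0.1824/0.0095 − 1 = 18.2000.
α = 0.76·18.2000 = 13.83, β = 0.24·18.2000 = 4.37.

α = 13.83, β = 4.37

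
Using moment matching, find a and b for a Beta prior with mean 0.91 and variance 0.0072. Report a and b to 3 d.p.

a = 9.441, b = 0.934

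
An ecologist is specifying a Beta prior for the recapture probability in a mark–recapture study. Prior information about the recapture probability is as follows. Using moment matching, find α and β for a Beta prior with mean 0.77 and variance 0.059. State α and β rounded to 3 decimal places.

α = 1.541, β = 0.460

Write ν = α+β; then α = μν and Var = μ(1−μ)/(ν+1).
ν = μ(1−μ)/Var − 1 = 0.1771/0.059 − 1 = 2.0017.
α = 0.77·2.0017 = 1.541, β = 0.23·2.0017 = 0.460.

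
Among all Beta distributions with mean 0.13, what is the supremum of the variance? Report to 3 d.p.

Var = μ(1−μ)/(α+β+1), which approaches μ(1−μ) as α+β → 0.
So the supremum is μ(1−μ) = 0.13×0.87 = 0.113.

0.113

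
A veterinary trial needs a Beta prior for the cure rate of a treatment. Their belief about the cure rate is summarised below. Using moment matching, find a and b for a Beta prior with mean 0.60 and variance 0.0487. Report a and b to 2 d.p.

a = 2.36, b = 1.57

Let s = a+b. The Beta variance is μ(1−μ)/(s+1).
So s+1 = μ(1−μ)/σ² = (0.60×0.40)/0.0487 = 0.2400/0.0487 = 4.9281, giving s = 3.9281.
Then a = μs = 0.60×3.9281 = 2.36 and b = (1−μ)s = 0.40×3.9281 = 1.57.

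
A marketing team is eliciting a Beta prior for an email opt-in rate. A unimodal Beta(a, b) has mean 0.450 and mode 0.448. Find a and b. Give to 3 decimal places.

a = 23.400, b = 28.600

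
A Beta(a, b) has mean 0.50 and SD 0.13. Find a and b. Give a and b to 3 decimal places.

a = 6.896, b = 6.896

Variance = 0.13² = 0.0169. The moment-matching identity a+b = μ(1−μ)/Var − 1 gives
a+b = 0.2500/0.0169 − 1 = 13.7929, so a = μ·13.7929 = 6.896 and b = (1−μ)·13.7929 = 6.896.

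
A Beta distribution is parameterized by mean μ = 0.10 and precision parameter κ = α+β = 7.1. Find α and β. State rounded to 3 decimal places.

Split κ in proportion μ : (1−μ): α = 0.10·7.1 = 0.710, β = 7.1 − 0.710 = 6.390.

α = 0.710, β = 6.390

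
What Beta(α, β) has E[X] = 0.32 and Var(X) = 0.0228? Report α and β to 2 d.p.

α = 2.73, β = 5.81

Let s = α+β. The Beta variance is μ(1−μ)/(s+1).
So s+1 = μ(1−μ)/σ² = (0.32×0.68)/0.0228 = 0.2176/0.0228 = 9.5439, giving s = 8.5439.
Then α = μs = 0.32×8.5439 = 2.73 and β = (1−μ)s = 0.68×8.5439 = 5.81.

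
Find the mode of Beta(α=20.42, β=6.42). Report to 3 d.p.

With α,β > 1, mode = (α−1)/(α+β−2) = 19.42/24.84 = 0.782.

0.782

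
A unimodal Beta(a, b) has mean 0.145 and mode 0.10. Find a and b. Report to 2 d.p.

a = 2.58, b = 15.20

Let s = a+b. Mean gives a = μs = 0.145s; mode gives (a−1)/(s−2) = 0.10.
Substituting: 0.145s − 1 = 0.10(s−2) = 0.10s − 0.20, so 0.045s = 0.80 and s = 17.7778.
Then a = 0.145×17.7778 = 2.58 and b = s−a = 15.20.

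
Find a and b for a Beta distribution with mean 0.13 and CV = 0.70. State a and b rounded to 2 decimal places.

a = 1.65, b = 11.01

Var = (CV·μ)² = (0.70×0.13)² = 0.008281.
a+b = μ(1−μ)/Var − 1 = 0.1131/0.008281 − 1 = 12.6578.
Thus a = 0.13·12.6578 = 1.65 and b = 0.87·12.6578 = 11.01.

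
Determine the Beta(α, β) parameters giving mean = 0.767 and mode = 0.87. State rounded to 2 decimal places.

With s = α+β: μ = α/s and mode = (α−1)/(s−2). Eliminating α = μs,
μs − 1 = m(s−2) ⇒ s(μ−m) = 1−2m ⇒ s = -0.74/-0.103 = 7.1845.
So α = μs = 5.51, β = (1−μ)s = 1.67.

α = 5.51, β = 1.67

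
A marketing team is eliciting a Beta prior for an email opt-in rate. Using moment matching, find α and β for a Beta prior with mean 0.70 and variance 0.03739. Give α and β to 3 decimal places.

α = 3.232, β = 1.385

By moment matching, α+β = μ(1−μ)/σ² − 1 = (0.70·0.30)/0.03739 − 1 = 5.6165 − 1 = 4.6165.
Since α/(α+β) = μ, α = 0.70·4.6165 = 3.232 and β = 0.30·4.6165 = 1.385.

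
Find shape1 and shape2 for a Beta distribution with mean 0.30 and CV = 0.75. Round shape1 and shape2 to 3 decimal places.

Var = (CV·μ)² = (0.75×0.30)² = 0.050625.
shape1+shape2 = μ(1−μ)/Var − 1 = 0.2100/0.050625 − 1 = 3.1481.
Thus shape1 = 0.30·3.1481 = 0.944 and shape2 = 0.70·3.1481 = 2.204.

shape1 = 0.944, shape2 = 2.204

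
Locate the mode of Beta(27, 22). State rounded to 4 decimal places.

0.5532

With α,β > 1, mode = (α−1)/(α+β−2) = 26/47 = 0.5532.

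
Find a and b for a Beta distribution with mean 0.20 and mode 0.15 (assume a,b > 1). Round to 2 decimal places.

Let s = a+b. Mean gives a = μs = 0.20s; mode gives (a−1)/(s−2) = 0.15.
Substituting: 0.20s − 1 = 0.15(s−2) = 0.15s − 0.30, so 0.05s = 0.70 and s = 14.0000.
Then a = 0.20×14.0000 = 2.80 and b = s−a = 11.20.

a = 2.80, b = 11.20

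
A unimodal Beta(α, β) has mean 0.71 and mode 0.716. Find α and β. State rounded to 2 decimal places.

α = 51.12, β = 20.88

With s = α+β: μ = α/s and mode = (α−1)/(s−2). Eliminating α = μs,
μs − 1 = m(s−2) ⇒ s(μ−m) = 1−2m ⇒ s = -0.432/-0.006 = 72.0000.
So α = μs = 51.12, β = (1−μ)s = 20.88.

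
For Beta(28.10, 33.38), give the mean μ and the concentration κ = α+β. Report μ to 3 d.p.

κ = α+β = 28.10+33.38 = 61.48; μ = α/κ = 28.10/61.48 = 0.457.

μ = 0.457, κ = 61.48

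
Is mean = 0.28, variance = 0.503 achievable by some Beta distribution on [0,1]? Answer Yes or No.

A Beta with mean μ has variance μ(1−μ)/(α+β+1) < μ(1−μ).
Here μ(1−μ) = 0.28×0.72 = 0.2016, and 0.503 ≥ 0.2016.

No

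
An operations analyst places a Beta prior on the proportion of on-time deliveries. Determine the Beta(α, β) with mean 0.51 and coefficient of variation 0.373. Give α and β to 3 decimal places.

σ = CV·μ = 0.373×0.51 = 0.19023, so σ² = 0.036187.
s+1 = μ(1−μ)/σ² = 0.2499/0.036187 = 6.9057, so s = α+β = 5.9057.
α = μs = 3.012, β = (1−μ)s = 2.894.

α = 3.012, β = 2.894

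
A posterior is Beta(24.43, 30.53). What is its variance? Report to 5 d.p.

0.00441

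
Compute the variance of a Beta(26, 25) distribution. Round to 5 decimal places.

0.00481

Var = αβ/[(α+β)²(α+β+1)] = (26×25)/(51²×52) = 650/135252 = 0.00481.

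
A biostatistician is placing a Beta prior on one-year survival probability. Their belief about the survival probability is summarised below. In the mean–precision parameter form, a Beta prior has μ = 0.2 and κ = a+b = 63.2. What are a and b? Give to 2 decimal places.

a = 12.64, b = 50.56

a = μκ = 0.2×63.2 = 12.64 and b = (1−μ)κ = 0.8×63.2 = 50.56.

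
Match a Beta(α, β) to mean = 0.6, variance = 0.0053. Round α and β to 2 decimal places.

α = 26.57, β = 17.71

By moment matching, α+β = μ(1−μ)/σ² − 1 = (0.6·0.4)/0.0053 − 1 = 45.2830 − 1 = 44.2830.
Since α/(α+β) = μ, α = 0.6·44.2830 = 26.57 and β = 0.4·44.2830 = 17.71.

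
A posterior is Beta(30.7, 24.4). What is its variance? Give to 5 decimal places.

0.00440

α+β = 55.1 and αβ = 749.08, so Var = αβ/[(α+β)²(α+β+1)] = 749.08/170320.161 = 0.00440.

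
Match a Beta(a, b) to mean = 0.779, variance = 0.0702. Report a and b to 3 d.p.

a = 1.131, b = 0.321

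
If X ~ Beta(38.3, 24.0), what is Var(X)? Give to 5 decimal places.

0.00374

μ = 38.3/62.3 = 0.614767; Var = μ(1−μ)/(α+β+1) = 0.2368285/63.3 = 0.00374.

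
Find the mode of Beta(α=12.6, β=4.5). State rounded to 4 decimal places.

The density x^(α−1)(1−x)^(β−1) is maximised at (α−1)/(α+β−2) = 11.6/15.1 = 0.7682.

0.7682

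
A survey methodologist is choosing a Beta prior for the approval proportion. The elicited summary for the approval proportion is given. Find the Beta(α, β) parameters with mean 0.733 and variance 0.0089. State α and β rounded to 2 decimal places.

By moment matching, α+β = μ(1−μ)/σ² − 1 = (0.733·0.267)/0.0089 − 1 = 21.9900 − 1 = 20.9900.
Since α/(α+β) = μ, α = 0.733·20.9900 = 15.39 and β = 0.267·20.9900 = 5.60.

α = 15.39, β = 5.60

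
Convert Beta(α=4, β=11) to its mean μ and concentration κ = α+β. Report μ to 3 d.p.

μ = 0.267, κ = 15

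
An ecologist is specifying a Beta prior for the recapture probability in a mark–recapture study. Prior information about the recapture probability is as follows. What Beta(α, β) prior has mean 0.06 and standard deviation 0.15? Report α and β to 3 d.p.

α = 0.090, β = 1.416

σ² = 0.15² = 0.0225.
With s = α+β, Var = μ(1−μ)/(s+1), so s+1 = (0.06×0.94)/0.0225 = 2.5067 and s = 1.5067.
α = μs = 0.090, β = (1−μ)s = 1.416.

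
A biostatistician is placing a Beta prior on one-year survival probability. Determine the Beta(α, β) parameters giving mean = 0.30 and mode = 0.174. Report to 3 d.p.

α = 1.552, β = 3.622

Let s = α+β. Mean gives α = μs = 0.30s; mode gives (α−1)/(s−2) = 0.174.
Substituting: 0.30s − 1 = 0.174(s−2) = 0.174s − 0.348, so 0.126s = 0.652 and s = 5.1746.
Then α = 0.30×5.1746 = 1.552 and β = s−α = 3.622.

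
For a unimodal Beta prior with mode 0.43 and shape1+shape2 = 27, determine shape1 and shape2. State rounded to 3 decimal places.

Mode = (shape1−1)/(κ−2) with κ = shape1+shape2, so shape1−1 = 0.43·25 = 10.750.
shape1 = 11.750; shape2 = κ − shape1 = 15.250.

shape1 = 11.750, shape2 = 15.250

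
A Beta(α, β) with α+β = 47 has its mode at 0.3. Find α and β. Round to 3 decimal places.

α = 14.500, β = 32.500

For α,β>1 the mode is (α−1)/(α+β−2), so α = mode·(κ−2)+1 = 0.3×45+1 = 14.500.
And β = (1−mode)·(κ−2)+1 = 0.7×45+1 = 32.500.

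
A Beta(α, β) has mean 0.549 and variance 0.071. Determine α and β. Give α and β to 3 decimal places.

By moment matching, α+β = μ(1−μ)/σ² − 1 = (0.549·0.451)/0.071 − 1 = 3.4873 − 1 = 2.4873.
Since α/(α+β) = μ, α = 0.549·2.4873 = 1.366 and β = 0.451·2.4873 = 1.122.

α = 1.366, β = 1.122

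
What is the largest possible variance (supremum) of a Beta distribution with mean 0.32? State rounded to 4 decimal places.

0.2176

For fixed mean μ the Beta variance is μ(1−μ)/(α+β+1), increasing as α+β decreases.
Its least upper bound (not attained) is μ(1−μ) = 0.32·0.68 = 0.2176.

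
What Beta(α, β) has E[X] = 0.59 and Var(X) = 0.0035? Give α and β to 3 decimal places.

α = 40.187, β = 27.927

Let s = α+β. The Beta variance is μ(1−μ)/(s+1).
So s+1 = μ(1−μ)/σ² = (0.59×0.41)/0.0035 = 0.2419/0.0035 = 69.1143, giving s = 68.1143.
Then α = μs = 0.59×68.1143 = 40.187 and β = (1−μ)s = 0.41×68.1143 = 27.927.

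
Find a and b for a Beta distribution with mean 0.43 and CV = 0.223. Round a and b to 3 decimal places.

σ = CV·μ = 0.223×0.43 = 0.09589, so σ² = 0.009195.
s+1 = μ(1−μ)/σ² = 0.2451/0.009195 = 26.6561, so s = a+b = 25.6561.
a = μs = 11.032, b = (1−μ)s = 14.624.

a = 11.032, b = 14.624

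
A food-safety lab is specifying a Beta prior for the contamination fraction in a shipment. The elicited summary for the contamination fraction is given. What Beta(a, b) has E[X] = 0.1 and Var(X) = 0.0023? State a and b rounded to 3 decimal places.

a = 3.813, b = 34.317

By moment matching, a+b = μ(1−μ)/σ² − 1 = (0.1·0.9)/0.0023 − 1 = 39.1304 − 1 = 38.1304.
Since a/(a+b) = μ, a = 0.1·38.1304 = 3.813 and b = 0.9·38.1304 = 34.317.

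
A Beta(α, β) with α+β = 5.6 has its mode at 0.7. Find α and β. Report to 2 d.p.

α = 3.52, β = 2.08

Mode = (α−1)/(κ−2) with κ = α+β, so α−1 = 0.7·3.6 = 2.52.
α = 3.52; β = κ − α = 2.08.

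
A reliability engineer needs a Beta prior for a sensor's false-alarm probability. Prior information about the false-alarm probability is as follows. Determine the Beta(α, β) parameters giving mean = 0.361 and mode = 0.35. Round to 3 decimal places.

With s = α+β: μ = α/s and mode = (α−1)/(s−2). Eliminating α = μs,
μs − 1 = m(s−2) ⇒ s(μ−m) = 1−2m ⇒ s = 0.30/0.011 = 27.2727.
So α = μs = 9.845, β = (1−μ)s = 17.427.

α = 9.845, β = 17.427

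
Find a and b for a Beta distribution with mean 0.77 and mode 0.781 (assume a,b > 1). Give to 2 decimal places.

With s = a+b: μ = a/s and mode = (a−1)/(s−2). Eliminating a = μs,
μs − 1 = m(s−2) ⇒ s(μ−m) = 1−2m ⇒ s = -0.562/-0.011 = 51.0909.
So a = μs = 39.34, b = (1−μ)s = 11.75.

a = 39.34, b = 11.75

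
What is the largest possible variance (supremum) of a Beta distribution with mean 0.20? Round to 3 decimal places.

Var = μ(1−μ)/(α+β+1), which approaches μ(1−μ) as α+β → 0.
So the supremum is μ(1−μ) = 0.20×0.80 = 0.160.

0.160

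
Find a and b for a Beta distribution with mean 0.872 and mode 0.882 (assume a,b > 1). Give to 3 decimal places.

a = 66.621, b = 9.779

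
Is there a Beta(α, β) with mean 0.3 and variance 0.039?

For any Beta, Var(X) < E[X]·(1−E[X]).
Here μ(1−μ) = 0.3×0.7 = 0.21, and 0.039 < 0.21.

Yes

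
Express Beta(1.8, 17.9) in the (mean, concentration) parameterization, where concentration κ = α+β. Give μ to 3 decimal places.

κ = α+β = 1.8+17.9 = 19.7; μ = α/κ = 1.8/19.7 = 0.091.

μ = 0.091, κ = 19.7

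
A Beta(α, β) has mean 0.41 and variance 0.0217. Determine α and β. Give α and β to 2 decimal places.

α = 4.16, β = 5.99

By moment matching, α+β = μ(1−μ)/σ² − 1 = (0.41·0.59)/0.0217 − 1 = 11.1475 − 1 = 10.1475.
Since α/(α+β) = μ, α = 0.41·10.1475 = 4.16 and β = 0.59·10.1475 = 5.99.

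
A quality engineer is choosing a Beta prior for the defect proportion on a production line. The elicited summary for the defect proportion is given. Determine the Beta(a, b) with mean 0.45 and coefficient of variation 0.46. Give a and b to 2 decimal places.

Var = (CV·μ)² = (0.46×0.45)² = 0.042849.
a+b = μ(1−μ)/Var − 1 = 0.2475/0.042849 − 1 = 4.7761.
Thus a = 0.45·4.7761 = 2.15 and b = 0.55·4.7761 = 2.63.

a = 2.15, b = 2.63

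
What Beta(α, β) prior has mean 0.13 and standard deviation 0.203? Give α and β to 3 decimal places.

α = 0.227, β = 1.518

σ² = 0.203² = 0.041209.
With s = α+β, Var = μ(1−μ)/(s+1), so s+1 = (0.13×0.87)/0.041209 = 2.7445 and s = 1.7445.
α = μs = 0.227, β = (1−μ)s = 1.518.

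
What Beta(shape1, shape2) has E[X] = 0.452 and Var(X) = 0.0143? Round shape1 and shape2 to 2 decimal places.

Let s = shape1+shape2. The Beta variance is μ(1−μ)/(s+1).
So s+1 = μ(1−μ)/σ² = (0.452×0.548)/0.0143 = 0.247696/0.0143 = 17.3214, giving s = 16.3214.
Then shape1 = μs = 0.452×16.3214 = 7.38 and shape2 = (1−μ)s = 0.548×16.3214 = 8.94.

shape1 = 7.38, shape2 = 8.94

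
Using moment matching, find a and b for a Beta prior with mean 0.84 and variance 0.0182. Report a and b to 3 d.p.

By moment matching, a+b = μ(1−μ)/σ² − 1 = (0.84·0.16)/0.0182 − 1 = 7.3846 − 1 = 6.3846.
Since a/(a+b) = μ, a = 0.84·6.3846 = 5.363 and b = 0.16·6.3846 = 1.022.

a = 5.363, b = 1.022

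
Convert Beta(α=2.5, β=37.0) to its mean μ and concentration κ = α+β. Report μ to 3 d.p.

μ = 0.063, κ = 39.5

κ = α+β = 2.5+37.0 = 39.5; μ = α/κ = 2.5/39.5 = 0.063.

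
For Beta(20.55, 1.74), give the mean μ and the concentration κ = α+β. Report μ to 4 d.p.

κ = α+β = 20.55+1.74 = 22.29; μ = α/κ = 20.55/22.29 = 0.9219.

μ = 0.9219, κ = 22.29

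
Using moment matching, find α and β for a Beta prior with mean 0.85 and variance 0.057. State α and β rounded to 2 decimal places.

α = 1.05, β = 0.19

Let s = α+β. The Beta variance is μ(1−μ)/(s+1).
So s+1 = μ(1−μ)/σ² = (0.85×0.15)/0.057 = 0.1275/0.057 = 2.2368, giving s = 1.2368.
Then α = μs = 0.85×1.2368 = 1.05 and β = (1−μ)s = 0.15×1.2368 = 0.19.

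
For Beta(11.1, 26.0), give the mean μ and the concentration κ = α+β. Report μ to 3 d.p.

μ = 0.299, κ = 37.1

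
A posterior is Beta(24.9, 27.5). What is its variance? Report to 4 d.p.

0.0047

Var = αβ/[(α+β)²(α+β+1)] = (24.9×27.5)/(52.4²×53.4) = 684.75/146623.584 = 0.0047.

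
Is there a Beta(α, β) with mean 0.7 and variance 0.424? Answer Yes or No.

No

A Beta with mean μ has variance μ(1−μ)/(α+β+1) < μ(1−μ).
Here μ(1−μ) = 0.7×0.3 = 0.21, and 0.424 ≥ 0.21.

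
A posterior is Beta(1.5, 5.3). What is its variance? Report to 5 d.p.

0.02204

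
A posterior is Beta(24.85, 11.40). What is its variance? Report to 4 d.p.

0.0058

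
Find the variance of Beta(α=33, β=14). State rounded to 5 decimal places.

Var = αβ/[(α+β)²(α+β+1)] = (33×14)/(47²×48) = 462/106032 = 0.00436.

0.00436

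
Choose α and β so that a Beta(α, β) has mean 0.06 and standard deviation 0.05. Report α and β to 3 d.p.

α = 1.294, β = 20.266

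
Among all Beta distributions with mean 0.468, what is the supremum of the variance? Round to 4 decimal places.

0.2490

For fixed mean μ the Beta variance is μ(1−μ)/(α+β+1), increasing as α+β decreases.
Its least upper bound (not attained) is μ(1−μ) = 0.468·0.532 = 0.2490.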